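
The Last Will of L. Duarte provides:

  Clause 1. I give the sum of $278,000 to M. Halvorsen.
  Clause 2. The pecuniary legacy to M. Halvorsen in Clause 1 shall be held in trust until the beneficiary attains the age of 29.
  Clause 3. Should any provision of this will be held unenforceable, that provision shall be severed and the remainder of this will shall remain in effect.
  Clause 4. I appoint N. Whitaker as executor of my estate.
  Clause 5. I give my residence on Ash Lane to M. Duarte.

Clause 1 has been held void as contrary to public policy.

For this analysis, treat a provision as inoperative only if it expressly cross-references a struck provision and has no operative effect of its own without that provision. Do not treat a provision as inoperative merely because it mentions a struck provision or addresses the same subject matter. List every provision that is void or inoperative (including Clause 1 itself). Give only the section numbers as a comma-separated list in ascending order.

Clause 1 is struck. Clause 2 has no operative effect of its own apart from Clause 1 and is therefore inoperative. Clause 3 is a severability clause and preserves every provision that can still be given independent effect. That leaves Clause 3, Clause 4, and Clause 5 in effect.

1, 2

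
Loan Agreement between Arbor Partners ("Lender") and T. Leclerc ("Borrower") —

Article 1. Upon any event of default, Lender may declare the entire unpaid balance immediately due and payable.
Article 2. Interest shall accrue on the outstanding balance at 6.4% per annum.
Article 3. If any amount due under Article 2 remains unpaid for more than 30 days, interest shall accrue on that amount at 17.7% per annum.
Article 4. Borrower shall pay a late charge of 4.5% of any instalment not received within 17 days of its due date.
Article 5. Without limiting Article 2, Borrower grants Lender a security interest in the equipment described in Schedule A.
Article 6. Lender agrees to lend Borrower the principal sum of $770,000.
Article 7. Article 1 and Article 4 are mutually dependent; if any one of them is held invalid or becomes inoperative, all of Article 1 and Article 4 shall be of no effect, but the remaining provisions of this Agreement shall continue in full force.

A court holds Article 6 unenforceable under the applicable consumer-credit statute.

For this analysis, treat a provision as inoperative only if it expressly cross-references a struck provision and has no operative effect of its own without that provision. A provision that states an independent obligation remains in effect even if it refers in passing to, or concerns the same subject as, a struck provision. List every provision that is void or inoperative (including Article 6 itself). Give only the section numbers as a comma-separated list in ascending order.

6

Article 6 is struck. Nothing else in the Agreement is defined by reference to Article 6. Article 7 ties Article 1 and Article 4 together, but none of those is affected here; the remaining provisions continue in force under Article 7. That leaves Article 1, Article 2, Article 3, Article 4, Article 5, and Article 7 in effect.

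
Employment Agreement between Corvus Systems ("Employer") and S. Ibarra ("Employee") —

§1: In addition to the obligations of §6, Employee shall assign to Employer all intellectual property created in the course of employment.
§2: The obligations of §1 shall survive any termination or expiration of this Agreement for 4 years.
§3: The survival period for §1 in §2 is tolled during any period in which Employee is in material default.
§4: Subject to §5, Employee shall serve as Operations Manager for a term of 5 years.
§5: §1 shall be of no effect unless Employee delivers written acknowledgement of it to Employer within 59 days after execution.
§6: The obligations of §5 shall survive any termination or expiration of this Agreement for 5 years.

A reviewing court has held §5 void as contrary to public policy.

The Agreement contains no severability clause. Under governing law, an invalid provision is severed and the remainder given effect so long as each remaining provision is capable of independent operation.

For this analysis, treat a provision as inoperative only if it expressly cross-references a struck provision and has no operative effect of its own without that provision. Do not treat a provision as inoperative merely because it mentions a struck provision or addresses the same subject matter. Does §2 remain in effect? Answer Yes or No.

§5 is struck. §6 has no operative effect of its own apart from §5 and is therefore inoperative. Although §4 refers to §5, its operative terms do not depend on §5, so it remains in effect. Although §1 refers to §6, its operative terms do not depend on §6, so it remains in effect. Under the stated default rule, only provisions that cannot operate independently fall away; the rest are enforced. That leaves §1, §2, §3, and §4 in effect. §2 is among the surviving provisions, so the answer is yes.

Yes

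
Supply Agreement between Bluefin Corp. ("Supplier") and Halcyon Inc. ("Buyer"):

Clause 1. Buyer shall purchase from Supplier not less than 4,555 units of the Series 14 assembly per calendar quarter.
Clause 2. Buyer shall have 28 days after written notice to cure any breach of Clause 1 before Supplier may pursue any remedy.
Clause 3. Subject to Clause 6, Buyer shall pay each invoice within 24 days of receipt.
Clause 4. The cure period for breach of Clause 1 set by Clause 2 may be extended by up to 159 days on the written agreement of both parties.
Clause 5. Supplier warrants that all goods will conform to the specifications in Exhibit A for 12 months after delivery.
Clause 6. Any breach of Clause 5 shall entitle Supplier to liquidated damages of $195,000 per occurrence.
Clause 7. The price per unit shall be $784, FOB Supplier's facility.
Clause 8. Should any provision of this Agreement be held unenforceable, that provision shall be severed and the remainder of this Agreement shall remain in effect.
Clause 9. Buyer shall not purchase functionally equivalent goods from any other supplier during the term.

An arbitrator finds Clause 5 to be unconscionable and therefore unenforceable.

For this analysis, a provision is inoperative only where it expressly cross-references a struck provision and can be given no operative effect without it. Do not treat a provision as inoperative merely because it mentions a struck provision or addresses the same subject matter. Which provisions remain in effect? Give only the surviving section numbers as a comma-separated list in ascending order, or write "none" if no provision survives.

1, 2, 3, 4, 7, 8, 9

Clause 5 is struck. Clause 6 has no operative effect of its own apart from Clause 5 and is therefore inoperative. Although Clause 3 refers to Clause 6, its operative terms do not depend on Clause 6, so it remains in effect. Under the severability clause in Clause 8, the remaining provisions continue in force. Clause 1, Clause 2, Clause 3, Clause 4, Clause 7, Clause 8, and Clause 9 remain in effect.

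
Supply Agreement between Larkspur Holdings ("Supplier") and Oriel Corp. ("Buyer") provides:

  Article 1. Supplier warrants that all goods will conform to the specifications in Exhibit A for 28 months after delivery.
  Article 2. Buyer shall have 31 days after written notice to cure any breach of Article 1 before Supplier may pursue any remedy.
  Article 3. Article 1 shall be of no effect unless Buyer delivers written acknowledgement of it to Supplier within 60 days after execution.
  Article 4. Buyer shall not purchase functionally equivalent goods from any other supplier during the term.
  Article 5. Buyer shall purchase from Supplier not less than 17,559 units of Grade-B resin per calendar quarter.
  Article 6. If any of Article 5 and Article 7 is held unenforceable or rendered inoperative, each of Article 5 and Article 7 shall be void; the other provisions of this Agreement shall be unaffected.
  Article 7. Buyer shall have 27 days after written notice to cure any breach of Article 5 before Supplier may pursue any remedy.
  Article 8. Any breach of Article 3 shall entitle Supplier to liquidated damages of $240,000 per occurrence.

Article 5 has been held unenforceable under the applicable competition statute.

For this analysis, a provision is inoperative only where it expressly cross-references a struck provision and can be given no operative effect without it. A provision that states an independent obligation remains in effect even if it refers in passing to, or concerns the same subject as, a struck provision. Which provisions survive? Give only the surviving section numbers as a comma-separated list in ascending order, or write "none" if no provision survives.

1, 2, 3, 4, 6, 8

Article 5 is struck. Article 7 merely fixes the cure period for breach of Article 5; with Article 5 gone it has nothing to operate on and falls away. Article 6 declares Article 5 and Article 7 mutually dependent; since one of them has fallen, all of them are of no effect. The remainder continues in force under Article 6. The provisions still in force are Article 1, Article 2, Article 3, Article 4, Article 6, and Article 8.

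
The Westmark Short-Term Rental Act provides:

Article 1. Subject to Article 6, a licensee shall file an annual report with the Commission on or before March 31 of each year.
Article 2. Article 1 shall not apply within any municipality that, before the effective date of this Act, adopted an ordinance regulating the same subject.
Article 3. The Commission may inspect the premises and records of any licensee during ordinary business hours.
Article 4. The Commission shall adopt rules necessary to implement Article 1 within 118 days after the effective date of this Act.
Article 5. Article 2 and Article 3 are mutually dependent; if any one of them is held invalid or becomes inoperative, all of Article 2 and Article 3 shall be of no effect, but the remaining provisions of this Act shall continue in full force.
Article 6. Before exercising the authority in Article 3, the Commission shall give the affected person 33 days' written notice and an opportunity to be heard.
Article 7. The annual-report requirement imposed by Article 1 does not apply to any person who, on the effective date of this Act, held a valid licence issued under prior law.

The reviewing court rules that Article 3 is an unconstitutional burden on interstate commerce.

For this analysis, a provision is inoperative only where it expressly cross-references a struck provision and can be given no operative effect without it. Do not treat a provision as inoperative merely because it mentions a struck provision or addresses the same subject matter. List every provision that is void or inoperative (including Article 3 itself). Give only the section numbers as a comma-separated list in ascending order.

Article 3 is struck. Article 6 has no operative effect of its own apart from Article 3 and is therefore inoperative. Although Article 1 refers to Article 6, its operative terms do not depend on Article 6, so it remains in effect. Article 5 declares Article 2 and Article 3 mutually dependent; since one of them has fallen, all of them are of no effect. That brings down Article 2 as well. The remainder continues in force under Article 5. Article 1, Article 4, Article 5, and Article 7 remain in effect.

2, 3, 6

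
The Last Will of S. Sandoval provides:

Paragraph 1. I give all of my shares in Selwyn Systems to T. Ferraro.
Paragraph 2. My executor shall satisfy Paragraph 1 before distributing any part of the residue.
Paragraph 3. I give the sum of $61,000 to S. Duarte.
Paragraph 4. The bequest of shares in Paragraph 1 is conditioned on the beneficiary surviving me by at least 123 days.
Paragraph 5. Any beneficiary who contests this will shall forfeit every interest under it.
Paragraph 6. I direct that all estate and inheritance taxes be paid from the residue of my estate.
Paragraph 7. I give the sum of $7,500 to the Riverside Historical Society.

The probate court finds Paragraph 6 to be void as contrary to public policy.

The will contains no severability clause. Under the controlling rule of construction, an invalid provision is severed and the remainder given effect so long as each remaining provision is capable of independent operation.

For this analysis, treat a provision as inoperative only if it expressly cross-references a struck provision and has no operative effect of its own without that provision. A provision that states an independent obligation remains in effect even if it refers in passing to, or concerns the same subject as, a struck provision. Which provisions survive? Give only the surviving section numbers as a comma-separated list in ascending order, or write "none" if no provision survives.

1, 2, 3, 4, 5, 7

Paragraph 6 is struck. Nothing else in the will is defined by reference to Paragraph 6. Under the stated default rule, only provisions that cannot operate independently fall away; the rest are enforced. Paragraph 1, Paragraph 2, Paragraph 3, Paragraph 4, Paragraph 5, and Paragraph 7 remain in effect.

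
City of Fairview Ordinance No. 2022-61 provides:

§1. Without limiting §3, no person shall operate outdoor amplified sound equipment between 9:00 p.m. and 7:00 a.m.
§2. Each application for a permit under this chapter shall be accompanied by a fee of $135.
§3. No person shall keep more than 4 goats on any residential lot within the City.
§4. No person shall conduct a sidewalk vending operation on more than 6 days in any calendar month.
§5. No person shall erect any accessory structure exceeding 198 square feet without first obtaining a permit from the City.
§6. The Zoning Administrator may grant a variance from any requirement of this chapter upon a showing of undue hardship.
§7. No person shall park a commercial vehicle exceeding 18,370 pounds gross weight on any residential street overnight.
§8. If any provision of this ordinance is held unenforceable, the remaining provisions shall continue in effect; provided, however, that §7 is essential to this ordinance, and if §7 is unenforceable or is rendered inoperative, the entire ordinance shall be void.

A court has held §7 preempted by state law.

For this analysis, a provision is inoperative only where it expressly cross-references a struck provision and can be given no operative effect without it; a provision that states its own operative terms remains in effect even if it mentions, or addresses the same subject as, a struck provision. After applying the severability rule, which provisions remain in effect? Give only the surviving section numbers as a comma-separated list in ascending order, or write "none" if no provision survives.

§7 is struck. No other provision's operative terms depend on §7. §8 makes §7 an essential term, and §7 is the provision held invalid; under §8, the entire ordinance is therefore void. No provision of the ordinance survives.

none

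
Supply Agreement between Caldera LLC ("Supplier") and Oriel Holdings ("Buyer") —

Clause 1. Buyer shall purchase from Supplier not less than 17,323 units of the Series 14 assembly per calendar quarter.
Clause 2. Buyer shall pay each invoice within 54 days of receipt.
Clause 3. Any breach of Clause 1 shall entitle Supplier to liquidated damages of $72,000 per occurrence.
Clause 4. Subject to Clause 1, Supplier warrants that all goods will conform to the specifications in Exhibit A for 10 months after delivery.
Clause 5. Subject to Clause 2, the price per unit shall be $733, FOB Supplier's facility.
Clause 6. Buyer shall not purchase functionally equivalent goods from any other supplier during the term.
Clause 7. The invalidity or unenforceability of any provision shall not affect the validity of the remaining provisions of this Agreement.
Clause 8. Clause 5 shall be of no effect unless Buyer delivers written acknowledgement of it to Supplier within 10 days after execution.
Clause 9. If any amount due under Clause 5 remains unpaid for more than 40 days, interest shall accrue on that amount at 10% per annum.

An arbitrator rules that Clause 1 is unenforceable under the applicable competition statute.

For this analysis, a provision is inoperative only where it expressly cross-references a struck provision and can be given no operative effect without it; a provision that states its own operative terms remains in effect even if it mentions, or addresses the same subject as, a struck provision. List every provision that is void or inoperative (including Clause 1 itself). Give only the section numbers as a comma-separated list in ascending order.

1, 3

Clause 1 is struck. Clause 3 does nothing except set the liquidated-damages amount by reference to Clause 1; with Clause 1 gone it has no independent effect and is inoperative. Clause 4 mentions Clause 1 but its own obligation stands independently of Clause 1, so Clause 4 is not affected. Under the severability clause in Clause 7, the remaining provisions continue in force. Clause 2, Clause 4, Clause 5, Clause 6, Clause 7, Clause 8, and Clause 9 remain in effect.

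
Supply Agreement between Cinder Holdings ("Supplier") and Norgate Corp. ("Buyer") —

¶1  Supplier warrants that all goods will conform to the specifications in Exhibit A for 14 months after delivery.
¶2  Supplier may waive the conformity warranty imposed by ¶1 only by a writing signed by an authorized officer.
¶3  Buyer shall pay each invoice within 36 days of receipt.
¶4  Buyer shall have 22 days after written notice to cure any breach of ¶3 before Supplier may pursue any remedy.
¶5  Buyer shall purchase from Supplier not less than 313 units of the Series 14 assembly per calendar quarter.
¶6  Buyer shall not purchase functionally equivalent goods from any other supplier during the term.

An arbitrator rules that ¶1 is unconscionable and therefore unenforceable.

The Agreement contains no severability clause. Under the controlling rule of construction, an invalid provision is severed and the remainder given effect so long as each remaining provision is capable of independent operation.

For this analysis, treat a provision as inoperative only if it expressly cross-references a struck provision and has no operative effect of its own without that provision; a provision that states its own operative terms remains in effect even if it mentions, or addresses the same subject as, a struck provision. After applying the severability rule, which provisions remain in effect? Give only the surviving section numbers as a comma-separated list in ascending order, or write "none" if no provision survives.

3, 4, 5, 6

¶1 is struck. ¶2 has no operative effect of its own apart from ¶1 and is therefore inoperative. Under the stated default rule, only provisions that cannot operate independently fall away; the rest are enforced. The provisions still in force are ¶3, ¶4, ¶5, and ¶6.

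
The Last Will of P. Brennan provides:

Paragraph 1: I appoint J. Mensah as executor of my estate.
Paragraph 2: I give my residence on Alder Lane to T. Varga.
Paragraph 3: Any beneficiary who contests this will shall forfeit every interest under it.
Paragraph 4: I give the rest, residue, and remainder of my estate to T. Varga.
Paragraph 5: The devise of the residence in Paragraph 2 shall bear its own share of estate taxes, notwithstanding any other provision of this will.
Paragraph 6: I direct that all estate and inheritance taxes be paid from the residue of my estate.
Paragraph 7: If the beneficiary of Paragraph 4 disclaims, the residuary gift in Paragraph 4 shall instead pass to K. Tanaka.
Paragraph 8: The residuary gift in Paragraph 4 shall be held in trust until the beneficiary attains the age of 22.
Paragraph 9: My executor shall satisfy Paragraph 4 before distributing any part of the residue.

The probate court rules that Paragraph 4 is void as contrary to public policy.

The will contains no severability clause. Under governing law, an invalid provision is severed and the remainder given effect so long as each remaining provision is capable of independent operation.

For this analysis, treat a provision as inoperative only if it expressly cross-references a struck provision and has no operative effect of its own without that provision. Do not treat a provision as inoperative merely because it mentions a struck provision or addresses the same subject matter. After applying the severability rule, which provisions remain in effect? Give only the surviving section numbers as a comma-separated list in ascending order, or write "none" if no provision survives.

Paragraph 4 is struck. Paragraph 7 operates only by reference to Paragraph 4, so it falls with Paragraph 4. Paragraph 8 merely fixes the trust for Paragraph 4; with Paragraph 4 gone it has nothing to operate on and falls away. The only function of Paragraph 9 is the priority direction for Paragraph 4, so it cannot stand once Paragraph 4 is removed. Under the stated default rule, only provisions that cannot operate independently fall away; the rest are enforced. That leaves Paragraph 1, Paragraph 2, Paragraph 3, Paragraph 5, and Paragraph 6 in effect.

1, 2, 3, 5, 6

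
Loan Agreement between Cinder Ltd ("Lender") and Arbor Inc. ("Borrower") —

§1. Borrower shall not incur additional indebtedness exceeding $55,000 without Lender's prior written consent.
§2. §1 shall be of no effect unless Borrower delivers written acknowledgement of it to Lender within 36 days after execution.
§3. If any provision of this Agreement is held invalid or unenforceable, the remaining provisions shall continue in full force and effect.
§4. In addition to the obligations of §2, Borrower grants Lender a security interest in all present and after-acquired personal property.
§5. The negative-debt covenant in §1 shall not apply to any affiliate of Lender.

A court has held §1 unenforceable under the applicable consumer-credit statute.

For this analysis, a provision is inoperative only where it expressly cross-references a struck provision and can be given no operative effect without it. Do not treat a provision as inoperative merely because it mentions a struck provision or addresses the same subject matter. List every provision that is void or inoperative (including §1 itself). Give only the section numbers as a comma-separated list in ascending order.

§1 is struck. §2 operates only by reference to §1, so it falls with §1. §5 has no operative effect of its own apart from §1 and is therefore inoperative. §4 mentions §2 but its own obligation stands independently of §2, so §4 is not affected. Under the severability clause in §3, the remaining provisions continue in force. The provisions still in force are §3 and §4.

1, 2, 5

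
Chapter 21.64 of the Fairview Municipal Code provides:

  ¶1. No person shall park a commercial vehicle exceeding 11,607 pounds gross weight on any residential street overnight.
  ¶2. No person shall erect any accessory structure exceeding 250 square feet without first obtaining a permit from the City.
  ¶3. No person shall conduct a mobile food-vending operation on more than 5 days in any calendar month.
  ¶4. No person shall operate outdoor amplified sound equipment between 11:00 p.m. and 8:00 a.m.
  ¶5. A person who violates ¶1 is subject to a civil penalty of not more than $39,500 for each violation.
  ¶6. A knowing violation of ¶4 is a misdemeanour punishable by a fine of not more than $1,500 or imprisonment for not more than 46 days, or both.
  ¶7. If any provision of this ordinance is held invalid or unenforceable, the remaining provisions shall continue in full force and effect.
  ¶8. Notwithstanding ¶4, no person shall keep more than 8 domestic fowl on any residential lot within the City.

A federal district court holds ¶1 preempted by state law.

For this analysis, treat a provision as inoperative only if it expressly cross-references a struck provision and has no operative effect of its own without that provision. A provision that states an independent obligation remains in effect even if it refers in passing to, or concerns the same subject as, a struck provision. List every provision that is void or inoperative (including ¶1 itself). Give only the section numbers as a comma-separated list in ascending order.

1, 5

¶1 is struck. ¶5 has no operative effect of its own apart from ¶1 and is therefore inoperative. ¶7 is a severability clause and preserves every provision that can still be given independent effect. ¶2, ¶3, ¶4, ¶6, ¶7, and ¶8 remain in effect.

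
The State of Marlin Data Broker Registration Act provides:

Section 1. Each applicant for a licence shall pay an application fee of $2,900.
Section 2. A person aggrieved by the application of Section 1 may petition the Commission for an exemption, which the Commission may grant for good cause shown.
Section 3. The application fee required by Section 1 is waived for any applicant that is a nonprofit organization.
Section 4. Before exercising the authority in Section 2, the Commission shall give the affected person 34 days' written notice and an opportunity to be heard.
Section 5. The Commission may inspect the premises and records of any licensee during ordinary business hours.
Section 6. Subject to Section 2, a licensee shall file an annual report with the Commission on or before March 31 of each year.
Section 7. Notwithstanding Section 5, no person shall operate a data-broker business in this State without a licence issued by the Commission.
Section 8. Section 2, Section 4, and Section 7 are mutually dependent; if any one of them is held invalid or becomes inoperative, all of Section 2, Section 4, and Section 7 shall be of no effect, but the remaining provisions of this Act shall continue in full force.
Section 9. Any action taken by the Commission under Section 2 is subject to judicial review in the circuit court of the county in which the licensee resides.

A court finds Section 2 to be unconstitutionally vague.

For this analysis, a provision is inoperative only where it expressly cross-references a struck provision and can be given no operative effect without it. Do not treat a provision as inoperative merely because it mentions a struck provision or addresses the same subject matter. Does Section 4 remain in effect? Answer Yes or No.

Section 2 is struck. Section 4 has no operative effect of its own apart from Section 2 and is therefore inoperative. Section 9 has no operative effect of its own apart from Section 2 and is therefore inoperative. Section 6 mentions Section 2 but its own obligation stands independently of Section 2, so Section 6 is not affected. Section 8 declares Section 2, Section 4, and Section 7 mutually dependent; since one of them has fallen, all of them are of no effect. That brings down Section 7 as well. The remainder continues in force under Section 8. Section 1, Section 3, Section 5, Section 6, and Section 8 remain in effect. Section 4 is among the inoperative provisions, so the answer is no.

No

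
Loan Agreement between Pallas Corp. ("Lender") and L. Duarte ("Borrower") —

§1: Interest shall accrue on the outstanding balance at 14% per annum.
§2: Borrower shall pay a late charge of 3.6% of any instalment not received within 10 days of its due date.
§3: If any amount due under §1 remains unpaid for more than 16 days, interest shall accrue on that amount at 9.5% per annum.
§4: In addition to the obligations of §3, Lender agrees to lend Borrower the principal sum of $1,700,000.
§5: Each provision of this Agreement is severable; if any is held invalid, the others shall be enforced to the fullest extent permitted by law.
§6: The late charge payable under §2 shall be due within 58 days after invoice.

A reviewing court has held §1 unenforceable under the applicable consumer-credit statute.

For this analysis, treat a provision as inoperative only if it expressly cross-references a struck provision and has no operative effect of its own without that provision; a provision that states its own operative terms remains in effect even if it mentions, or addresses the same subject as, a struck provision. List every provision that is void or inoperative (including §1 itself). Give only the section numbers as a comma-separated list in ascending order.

1, 3

§1 is struck. The whole of §3 is the default interest on the interest charge, defined by reference to §1, so §3 cannot stand once §1 is removed. §4 mentions §3 but its own obligation stands independently of §3, so §4 is not affected. §5 is a severability clause and preserves every provision that can still be given independent effect. That leaves §2, §4, §5, and §6 in effect.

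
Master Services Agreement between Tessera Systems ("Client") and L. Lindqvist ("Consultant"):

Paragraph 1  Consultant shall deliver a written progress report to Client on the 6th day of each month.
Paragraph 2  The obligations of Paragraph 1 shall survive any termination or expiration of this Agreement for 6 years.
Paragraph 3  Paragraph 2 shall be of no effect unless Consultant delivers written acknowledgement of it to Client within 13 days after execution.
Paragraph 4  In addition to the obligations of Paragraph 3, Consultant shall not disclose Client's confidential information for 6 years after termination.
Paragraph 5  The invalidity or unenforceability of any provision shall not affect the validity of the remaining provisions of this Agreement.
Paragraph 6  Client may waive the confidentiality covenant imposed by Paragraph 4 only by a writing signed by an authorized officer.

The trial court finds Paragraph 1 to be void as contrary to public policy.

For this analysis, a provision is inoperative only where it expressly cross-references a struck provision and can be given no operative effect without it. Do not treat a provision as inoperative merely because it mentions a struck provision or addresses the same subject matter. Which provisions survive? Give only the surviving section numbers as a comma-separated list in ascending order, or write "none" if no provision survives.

4, 5, 6

Paragraph 1 is struck. Paragraph 2 operates only by reference to Paragraph 1, so it falls with Paragraph 1. Paragraph 3 has no operative effect of its own apart from Paragraph 2 and is therefore inoperative. Paragraph 4 mentions Paragraph 3 but its own obligation stands independently of Paragraph 3, so Paragraph 4 is not affected. Paragraph 5 is a severability clause and preserves every provision that can still be given independent effect. That leaves Paragraph 4, Paragraph 5, and Paragraph 6 in effect.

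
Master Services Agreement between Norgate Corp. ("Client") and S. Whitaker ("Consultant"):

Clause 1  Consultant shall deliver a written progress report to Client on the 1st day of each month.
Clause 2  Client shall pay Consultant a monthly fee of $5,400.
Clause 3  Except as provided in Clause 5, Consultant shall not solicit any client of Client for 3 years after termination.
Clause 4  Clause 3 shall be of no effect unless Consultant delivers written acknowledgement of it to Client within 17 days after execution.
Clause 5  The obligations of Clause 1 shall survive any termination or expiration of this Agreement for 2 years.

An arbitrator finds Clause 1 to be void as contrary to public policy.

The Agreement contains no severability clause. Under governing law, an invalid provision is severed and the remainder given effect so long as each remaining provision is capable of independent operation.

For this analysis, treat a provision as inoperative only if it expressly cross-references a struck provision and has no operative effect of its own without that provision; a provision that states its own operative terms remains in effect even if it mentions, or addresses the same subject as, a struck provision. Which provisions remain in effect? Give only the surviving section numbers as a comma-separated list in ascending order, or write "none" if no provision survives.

Clause 1 is struck. Clause 5 operates only by reference to Clause 1, so it falls with Clause 1. Although Clause 3 refers to Clause 5, its operative terms do not depend on Clause 5, so it remains in effect. Under the stated default rule, only provisions that cannot operate independently fall away; the rest are enforced. That leaves Clause 2, Clause 3, and Clause 4 in effect.

2, 3, 4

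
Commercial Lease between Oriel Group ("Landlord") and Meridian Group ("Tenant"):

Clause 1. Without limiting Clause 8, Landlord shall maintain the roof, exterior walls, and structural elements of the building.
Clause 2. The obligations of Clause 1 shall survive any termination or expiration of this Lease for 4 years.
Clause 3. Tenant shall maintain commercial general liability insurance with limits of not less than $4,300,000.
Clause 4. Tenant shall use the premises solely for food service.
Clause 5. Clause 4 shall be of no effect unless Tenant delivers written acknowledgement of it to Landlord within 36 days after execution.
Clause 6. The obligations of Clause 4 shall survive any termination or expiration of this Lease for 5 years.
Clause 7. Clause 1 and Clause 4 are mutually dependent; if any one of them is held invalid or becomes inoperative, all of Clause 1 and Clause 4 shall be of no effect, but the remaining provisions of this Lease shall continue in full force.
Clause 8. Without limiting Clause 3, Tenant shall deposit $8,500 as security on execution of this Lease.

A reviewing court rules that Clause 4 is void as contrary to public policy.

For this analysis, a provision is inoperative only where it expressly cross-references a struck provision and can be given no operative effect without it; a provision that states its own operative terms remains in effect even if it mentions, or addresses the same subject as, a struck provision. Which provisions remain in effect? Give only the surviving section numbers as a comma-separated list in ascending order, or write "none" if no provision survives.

Clause 4 is struck. Clause 5 has no operative effect of its own apart from Clause 4 and is therefore inoperative. Clause 6 operates only by reference to Clause 4, so it falls with Clause 4. Clause 7 declares Clause 1 and Clause 4 mutually dependent; since one of them has fallen, all of them are of no effect. That brings down Clause 1 as well. Clause 2 in turn depends solely on a provision now struck and likewise falls. The remainder continues in force under Clause 7. The provisions still in force are Clause 3, Clause 7, and Clause 8.

3, 7, 8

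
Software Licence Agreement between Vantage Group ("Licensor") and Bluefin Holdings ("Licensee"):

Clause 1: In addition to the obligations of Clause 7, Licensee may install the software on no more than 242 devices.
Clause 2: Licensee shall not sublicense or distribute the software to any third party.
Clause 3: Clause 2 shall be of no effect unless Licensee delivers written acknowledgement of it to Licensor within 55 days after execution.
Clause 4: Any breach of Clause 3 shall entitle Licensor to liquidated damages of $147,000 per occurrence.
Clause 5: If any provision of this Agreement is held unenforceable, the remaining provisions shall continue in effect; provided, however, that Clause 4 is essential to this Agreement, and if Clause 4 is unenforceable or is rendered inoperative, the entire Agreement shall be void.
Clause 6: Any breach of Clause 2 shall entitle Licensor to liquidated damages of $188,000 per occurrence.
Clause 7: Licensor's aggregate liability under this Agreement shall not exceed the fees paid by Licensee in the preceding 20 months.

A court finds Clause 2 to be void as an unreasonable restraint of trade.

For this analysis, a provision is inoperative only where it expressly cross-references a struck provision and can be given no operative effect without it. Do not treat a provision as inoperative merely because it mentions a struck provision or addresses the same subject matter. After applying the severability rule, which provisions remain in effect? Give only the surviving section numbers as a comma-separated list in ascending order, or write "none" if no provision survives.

none

Clause 2 is struck. Clause 3 merely fixes the acknowledgement condition for Clause 2; with Clause 2 gone it has nothing to operate on and falls away. Clause 6 does nothing except set the liquidated-damages amount by reference to Clause 2; with Clause 2 gone it has no independent effect and is inoperative. Clause 4 operates only by reference to Clause 3, so it falls with Clause 3. Clause 5 makes Clause 4 an essential term, and Clause 4 has been rendered inoperative by the cascade; under Clause 5, the entire Agreement is therefore void. No provision of the Agreement survives.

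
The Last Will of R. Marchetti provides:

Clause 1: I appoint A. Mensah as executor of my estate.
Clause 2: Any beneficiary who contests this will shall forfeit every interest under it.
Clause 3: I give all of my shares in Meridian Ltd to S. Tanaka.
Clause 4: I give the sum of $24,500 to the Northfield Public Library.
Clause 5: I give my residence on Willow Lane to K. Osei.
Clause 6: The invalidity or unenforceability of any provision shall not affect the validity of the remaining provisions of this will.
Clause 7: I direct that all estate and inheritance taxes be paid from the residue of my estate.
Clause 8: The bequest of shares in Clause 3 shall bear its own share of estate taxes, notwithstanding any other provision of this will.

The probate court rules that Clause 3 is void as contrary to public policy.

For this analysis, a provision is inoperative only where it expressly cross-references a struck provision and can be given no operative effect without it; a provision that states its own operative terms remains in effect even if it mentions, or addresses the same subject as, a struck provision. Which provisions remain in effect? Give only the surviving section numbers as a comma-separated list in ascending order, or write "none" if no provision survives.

Clause 3 is struck. The only function of Clause 8 is the tax charge on Clause 3, so it cannot stand once Clause 3 is removed. Clause 6 is a severability clause and preserves every provision that can still be given independent effect. That leaves Clause 1, Clause 2, Clause 4, Clause 5, Clause 6, and Clause 7 in effect.

1, 2, 4, 5, 6, 7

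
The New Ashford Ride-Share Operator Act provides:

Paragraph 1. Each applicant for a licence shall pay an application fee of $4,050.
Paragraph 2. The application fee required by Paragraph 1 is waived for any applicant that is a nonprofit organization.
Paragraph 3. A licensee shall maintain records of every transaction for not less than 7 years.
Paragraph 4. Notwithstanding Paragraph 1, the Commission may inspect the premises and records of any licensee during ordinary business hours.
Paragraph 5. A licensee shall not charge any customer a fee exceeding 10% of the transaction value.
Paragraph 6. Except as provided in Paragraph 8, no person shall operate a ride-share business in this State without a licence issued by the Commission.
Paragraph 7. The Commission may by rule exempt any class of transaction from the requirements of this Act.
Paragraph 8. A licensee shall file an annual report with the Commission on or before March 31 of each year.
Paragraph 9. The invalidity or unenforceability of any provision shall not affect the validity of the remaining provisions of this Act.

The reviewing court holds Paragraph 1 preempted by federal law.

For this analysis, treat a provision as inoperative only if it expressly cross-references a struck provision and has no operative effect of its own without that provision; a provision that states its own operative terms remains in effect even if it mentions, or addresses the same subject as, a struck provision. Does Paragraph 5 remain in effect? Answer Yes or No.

Paragraph 1 is struck. Paragraph 2 operates only by reference to Paragraph 1, so it falls with Paragraph 1. Paragraph 4 mentions Paragraph 1 but its own obligation stands independently of Paragraph 1, so Paragraph 4 is not affected. Under the severability clause in Paragraph 9, the remaining provisions continue in force. Paragraph 3, Paragraph 4, Paragraph 5, Paragraph 6, Paragraph 7, Paragraph 8, and Paragraph 9 remain in effect. Paragraph 5 is among the surviving provisions, so the answer is yes.

Yes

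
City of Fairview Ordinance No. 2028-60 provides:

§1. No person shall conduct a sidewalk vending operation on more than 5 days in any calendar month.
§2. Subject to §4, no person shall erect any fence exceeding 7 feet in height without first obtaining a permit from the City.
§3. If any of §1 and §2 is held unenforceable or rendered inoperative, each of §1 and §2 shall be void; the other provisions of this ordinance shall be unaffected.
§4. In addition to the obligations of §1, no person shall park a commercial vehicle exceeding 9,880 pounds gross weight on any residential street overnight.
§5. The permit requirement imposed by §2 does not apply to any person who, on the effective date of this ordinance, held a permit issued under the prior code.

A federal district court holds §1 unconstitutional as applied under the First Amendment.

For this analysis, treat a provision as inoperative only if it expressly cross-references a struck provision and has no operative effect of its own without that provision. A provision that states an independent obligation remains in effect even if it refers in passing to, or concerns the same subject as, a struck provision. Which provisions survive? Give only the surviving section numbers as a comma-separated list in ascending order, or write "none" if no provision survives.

§1 is struck. Although §4 refers to §1, its operative terms do not depend on §1, so it remains in effect. Nothing else in the ordinance is defined by reference to §1. §3 declares §1 and §2 mutually dependent; since one of them has fallen, all of them are of no effect. That brings down §2 as well. §5 in turn depends solely on a provision now struck and likewise falls. The remainder continues in force under §3. That leaves §3 and §4 in effect.

3, 4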